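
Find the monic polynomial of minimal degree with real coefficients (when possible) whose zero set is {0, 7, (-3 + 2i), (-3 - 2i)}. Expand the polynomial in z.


The polynomial is p(z) = ∏_{α ∈ S} (z − α), where S = {0, 7, (-3 + 2i), (-3 - 2i)}.
Expanding the product yields: p(z) = z^4 -z^3 -29·z^2 -91·z.
Note conjugate pairs combine to real quadratics: (z − (-3+2i))(z − (-3−2i)) = z² + 6z + 13.
The resulting polynomial has degree 4 and real coefficients as required.

p(z) = z^4 -z^3 -29·z^2 -91·z.


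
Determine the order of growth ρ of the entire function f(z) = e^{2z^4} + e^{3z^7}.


Each summand is entire of order 4 and 7 respectively (as in the single-exponential case). The order of a sum is at most the max of the orders, so ρ ≤ 7. For the lower bound: on |z|=r choose arg z so that 3z^7 is real positive; then |e^{3z^7}| = e^{3r^7} while |e^{2z^4}| ≤ e^{2r^4} = o(e^{3r^7}). So |f| ≥ e^{3r^7}(1 − o(1)) and ρ ≥ 7. Hence ρ = max(4, 7) = 7.
Therefore ρ = 7.

Order ρ = 7.


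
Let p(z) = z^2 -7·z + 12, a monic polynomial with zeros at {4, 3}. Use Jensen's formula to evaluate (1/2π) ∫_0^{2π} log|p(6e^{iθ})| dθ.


Zeros: 3, 4; r = 6.
Inside |z| < r: 3, 4. Outside (|z| ≥ r): ∅.
p(0) = 12, so log|p(0)| = log(12) = 2.4849.
Apply Jensen: I(r) = log|p(0)| + Σ_k log(r/|z_k|), summed over zeros inside |z| < r.
  log(r/|z_k|) for z_k = 4: log(6/4) = 0.4055
  log(r/|z_k|) for z_k = 3: log(6/3) = 0.6931
Sum over inside zeros: 1.0986.
I(r) = log|p(0)| + (inside sum) = 2.4849 + 1.0986 = 3.5835.
Closed form (all zeros inside, monic): I(r) = n·log(r) = 2·log(6) = 3.5835. ✓

I(r) ≈ 3.5835.


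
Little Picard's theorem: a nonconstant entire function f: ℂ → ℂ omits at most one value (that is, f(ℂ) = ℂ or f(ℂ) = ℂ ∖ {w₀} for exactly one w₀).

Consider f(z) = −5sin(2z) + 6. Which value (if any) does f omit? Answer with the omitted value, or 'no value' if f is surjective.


Little Picard bounds the complement of f(ℂ) to at most one point.
sin is entire and surjective onto ℂ: for every w ∈ ℂ, sin(ζ) = w has a solution ζ ∈ ℂ (e.g., via the complex inverse arcsin). With ζ = 2z this gives z = ζ/(2). Then -5·sin(2z) takes every value in -5·ℂ = ℂ, and adding 6 is a bijection of ℂ. So f is surjective and omits no value. (Note: only on the real line is sin bounded by [−1, 1].)

Omitted value: no value.


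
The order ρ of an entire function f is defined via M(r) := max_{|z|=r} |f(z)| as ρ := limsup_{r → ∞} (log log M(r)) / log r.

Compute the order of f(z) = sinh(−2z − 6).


sinh(w) is a linear combination of e^{iw} and e^{−iw} (or e^w, e^{−w} in the hyperbolic case), so |sinh(w)| ≤ e^{|w|}. With w = −2z − 6, |w| ≤ 2|z| + 6 = 2r + 6 on |z| = r, giving M(r) ≤ e^{2r + 6}, so ρ ≤ 1. On a suitable ray (z = it for sin/cos; z = t for sinh/cosh, t real → ∞), |sinh(−2z − 6)| grows like e^{2|t|}/2, so ρ ≥ 1. Hence ρ = 1.
Therefore ρ = 1.

Order ρ = 1.


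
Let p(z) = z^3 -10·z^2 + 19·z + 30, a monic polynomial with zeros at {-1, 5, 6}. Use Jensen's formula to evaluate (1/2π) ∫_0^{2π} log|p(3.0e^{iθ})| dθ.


Zeros: -1, 5, 6; r = 3.0.
Inside |z| < r: -1. Outside (|z| ≥ r): 5, 6.
p(0) = 30, so log|p(0)| = log(30) = 3.4012.
Apply Jensen: I(r) = log|p(0)| + Σ_k log(r/|z_k|), summed over zeros inside |z| < r.
  log(r/|z_k|) for z_k = -1: log(3.0/1) = 1.0986
  Outside zeros (5, 6) contribute nothing to the Jensen sum.
Sum over inside zeros: 1.0986.
I(r) = log|p(0)| + (inside sum) = 3.4012 + 1.0986 = 4.4998.
Note: since some zeros are outside |z| ≤ r, the simplified n·log(r) form does NOT apply — only the inside zeros contribute.

I(r) ≈ 4.4998.


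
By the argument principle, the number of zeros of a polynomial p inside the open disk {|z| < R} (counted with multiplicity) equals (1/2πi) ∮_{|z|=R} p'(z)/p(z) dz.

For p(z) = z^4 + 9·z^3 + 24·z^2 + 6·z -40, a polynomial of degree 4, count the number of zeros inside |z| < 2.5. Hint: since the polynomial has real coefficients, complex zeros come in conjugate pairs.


The zeros of p are: 1, -4, (-3 + 1i), (-3 - 1i).
Their magnitudes are: 1, 4, 3.162, 3.162.
Zeros with |z| < R = 2.5: 1.
Count = 1.
By the argument principle, (1/2πi) ∮_{|z|=R} p'(z)/p(z) dz equals exactly this count.

Number of zeros inside |z| < 2.5: 1.


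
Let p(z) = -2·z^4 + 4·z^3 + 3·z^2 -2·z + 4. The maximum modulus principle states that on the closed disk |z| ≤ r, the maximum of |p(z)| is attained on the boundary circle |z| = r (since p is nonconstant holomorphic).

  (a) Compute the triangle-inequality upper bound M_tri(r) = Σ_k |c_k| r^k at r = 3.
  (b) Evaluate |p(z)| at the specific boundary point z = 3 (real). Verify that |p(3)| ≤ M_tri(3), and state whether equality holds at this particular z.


Coefficients: c_0 = 4, c_1 = -2, c_2 = 3, c_3 = 4, c_4 = -2. Radius r = 3.
Part (a). Triangle bound: M_tri(r) = Σ_k |c_k| r^k
  = |4|·3^0 + |-2|·3^1 + |3|·3^2 + |4|·3^3 + |-2|·3^4
  = 4 + 6 + 27 + 108 + 162 = 307.
This bounds M(r) := max_{|z|=r} |p(z)| from above; equality holds iff all terms c_k z^k can be made to align in phase at a single z on |z|=r.
Part (b). At z = 3 (real, on the circle |z| = r):
  p(3) = (4)·3^0 + (-2)·3^1 + (3)·3^2 + (4)·3^3 + (-2)·3^4 = -29.
  |p(3)| = 29.
Check: |p(3)| = 29 ≤ 307 = M_tri(3). ✓ Equality does not hold at z = 3 (the coefficients have mixed signs, so the terms do not all align in phase there).

M_tri(3) = 307; |p(3)| = 29; equality at z=3: no.


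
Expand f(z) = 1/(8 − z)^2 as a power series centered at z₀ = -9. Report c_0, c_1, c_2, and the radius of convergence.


Let w = z − z₀, so z = z₀ + w.
Then 8 − z = 8 − (z₀ + w) = (8 − z₀) − w = 17 − w.
f(z) = 1/(17 − w)^2 = (1/(17)^2) · (1 − w/(17))^{−2}.
By the binomial series (1−u)^{−2} = Σ_{n≥0} C(n+1, 1) u^n for |u|<1, with u = w/(17):
  c_n = C(n+1, 1) / (17)^(n+2).
  c_0 = 1/(17)^2 = 1/289.
  c_1 = 2/(17)^3 = 2/4913.
  c_2 = 3/(17)^4 = 3/83521.
The series is valid for |w/d| < 1, i.e. |z − z₀| < |d|.
Radius of convergence: R = |8 − z₀| = |17| = 17 (distance from z₀ to the singularity z = 8).

c_0 = 1/289, c_1 = 2/4913, c_2 = 3/83521; R = 17.


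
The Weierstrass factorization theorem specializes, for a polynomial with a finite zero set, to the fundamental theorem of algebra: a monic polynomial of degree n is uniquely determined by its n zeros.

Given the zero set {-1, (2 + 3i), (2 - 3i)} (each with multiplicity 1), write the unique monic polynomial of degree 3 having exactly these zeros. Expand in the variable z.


The polynomial is p(z) = ∏_{α ∈ S} (z − α), where S = {-1, (2 + 3i), (2 - 3i)}.
Expanding the product yields: p(z) = z^3 -3·z^2 + 9·z + 13.
Note conjugate pairs combine to real quadratics: (z − (2+3i))(z − (2−3i)) = z² − 4z + 13.
The resulting polynomial has degree 3 and real coefficients as required.

p(z) = z^3 -3·z^2 + 9·z + 13.


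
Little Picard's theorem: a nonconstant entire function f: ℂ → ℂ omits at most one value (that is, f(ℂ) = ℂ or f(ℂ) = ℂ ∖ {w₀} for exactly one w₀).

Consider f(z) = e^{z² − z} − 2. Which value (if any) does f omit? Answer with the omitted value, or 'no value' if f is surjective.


Little Picard bounds the complement of f(ℂ) to at most one point.
The exponent g(z) = z² − z is a nonconstant polynomial, hence surjective onto ℂ. So e^{g(z)} takes every value in {e^w : w ∈ ℂ} = ℂ ∖ {0}. Adding -2 shifts the range to ℂ ∖ {-2}. f omits exactly -2.

Omitted value: -2.


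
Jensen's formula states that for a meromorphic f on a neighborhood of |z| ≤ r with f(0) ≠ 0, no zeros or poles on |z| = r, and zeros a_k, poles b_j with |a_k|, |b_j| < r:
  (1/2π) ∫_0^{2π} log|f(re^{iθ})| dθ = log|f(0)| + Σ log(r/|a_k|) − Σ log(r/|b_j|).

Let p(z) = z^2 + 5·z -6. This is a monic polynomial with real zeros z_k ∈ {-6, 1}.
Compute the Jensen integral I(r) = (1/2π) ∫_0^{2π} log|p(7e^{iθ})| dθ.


Zeros: -6, 1; r = 7.
Inside |z| < r: -6, 1. Outside (|z| ≥ r): ∅.
p(0) = -6, so log|p(0)| = log(6) = 1.7918.
Apply Jensen: I(r) = log|p(0)| + Σ_k log(r/|z_k|), summed over zeros inside |z| < r.
  log(r/|z_k|) for z_k = -6: log(7/6) = 0.1542
  log(r/|z_k|) for z_k = 1: log(7/1) = 1.9459
Sum over inside zeros: 2.1001.
I(r) = log|p(0)| + (inside sum) = 1.7918 + 2.1001 = 3.8918.
Closed form (all zeros inside, monic): I(r) = n·log(r) = 2·log(7) = 3.8918. ✓

I(r) ≈ 3.8918.


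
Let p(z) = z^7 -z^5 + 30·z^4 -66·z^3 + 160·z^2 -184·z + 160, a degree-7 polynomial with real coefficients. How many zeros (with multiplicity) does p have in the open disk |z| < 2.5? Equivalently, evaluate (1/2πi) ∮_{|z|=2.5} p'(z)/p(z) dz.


The zeros of p are: -4, (0 + 2i), (0 - 2i), (1 + 1i), (1 - 1i), (1 + 2i), (1 - 2i).
Their magnitudes are: 4, 2, 2, 1.414, 1.414, 2.236, 2.236.
Zeros with |z| < R = 2.5: (0 + 2i), (0 - 2i), (1 + 1i), (1 - 1i), (1 + 2i), (1 - 2i).
Count = 6.
By the argument principle, (1/2πi) ∮_{|z|=R} p'(z)/p(z) dz equals exactly this count.

Number of zeros inside |z| < 2.5: 6.


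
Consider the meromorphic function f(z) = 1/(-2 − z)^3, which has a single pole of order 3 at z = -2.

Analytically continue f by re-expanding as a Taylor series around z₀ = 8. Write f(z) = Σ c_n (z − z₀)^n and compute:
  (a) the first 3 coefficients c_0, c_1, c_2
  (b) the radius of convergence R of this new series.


Let w = z − z₀, so z = z₀ + w.
Then -2 − z = -2 − (z₀ + w) = (-2 − z₀) − w = -10 − w.
f(z) = 1/(-10 − w)^3 = (1/(-10)^3) · (1 − w/(-10))^{−3}.
By the binomial series (1−u)^{−3} = Σ_{n≥0} C(n+2, 2) u^n for |u|<1, with u = w/(-10):
  c_n = C(n+2, 2) / (-10)^(n+3).
  c_0 = 1/(-10)^3 = -1/1000.
  c_1 = 3/(-10)^4 = 3/10000.
  c_2 = 6/(-10)^5 = -3/50000.
The series is valid for |w/d| < 1, i.e. |z − z₀| < |d|.
Radius of convergence: R = |-2 − z₀| = |-10| = 10 (distance from z₀ to the singularity z = -2).

c_0 = -1/1000, c_1 = 3/10000, c_2 = -3/50000; R = 10.


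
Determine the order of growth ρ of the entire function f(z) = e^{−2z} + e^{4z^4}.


Each summand is entire of order 1 and 4 respectively (as in the single-exponential case). The order of a sum is at most the max of the orders, so ρ ≤ 4. For the lower bound: on |z|=r choose arg z so that 4z^4 is real positive; then |e^{4z^4}| = e^{4r^4} while |e^{-2z}| ≤ e^{2r^1} = o(e^{4r^4}). So |f| ≥ e^{4r^4}(1 − o(1)) and ρ ≥ 4. Hence ρ = max(1, 4) = 4.
Therefore ρ = 4.

Order ρ = 4.


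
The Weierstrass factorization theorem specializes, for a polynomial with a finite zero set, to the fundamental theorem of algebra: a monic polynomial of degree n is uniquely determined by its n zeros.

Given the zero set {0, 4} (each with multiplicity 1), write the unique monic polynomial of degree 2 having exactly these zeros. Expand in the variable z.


The polynomial is p(z) = ∏_{α ∈ S} (z − α), where S = {0, 4}.
Expanding the product yields: p(z) = z^2 -4·z.
The resulting polynomial has degree 2 and real coefficients as required.

p(z) = z^2 -4·z.


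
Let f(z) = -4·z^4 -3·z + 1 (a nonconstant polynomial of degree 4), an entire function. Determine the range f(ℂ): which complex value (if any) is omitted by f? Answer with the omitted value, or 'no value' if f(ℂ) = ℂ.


Little Picard bounds the complement of f(ℂ) to at most one point.
For every w ∈ ℂ, the equation p(z) − w = 0 is a nonconstant polynomial in z and hence has at least one root by the fundamental theorem of algebra. So p is surjective onto ℂ, omitting no value.

Omitted value: no value.


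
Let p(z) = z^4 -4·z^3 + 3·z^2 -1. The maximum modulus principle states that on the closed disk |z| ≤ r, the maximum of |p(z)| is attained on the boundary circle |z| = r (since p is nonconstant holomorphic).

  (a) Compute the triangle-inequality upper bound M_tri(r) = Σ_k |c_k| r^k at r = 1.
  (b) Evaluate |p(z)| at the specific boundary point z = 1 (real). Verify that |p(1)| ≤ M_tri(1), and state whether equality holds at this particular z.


Coefficients: c_0 = -1, c_1 = 0, c_2 = 3, c_3 = -4, c_4 = 1. Radius r = 1.
Part (a). Triangle bound: M_tri(r) = Σ_k |c_k| r^k
  = |-1|·1^0 + |0|·1^1 + |3|·1^2 + |-4|·1^3 + |1|·1^4
  = 1 + 0 + 3 + 4 + 1 = 9.
This bounds M(r) := max_{|z|=r} |p(z)| from above; equality holds iff all terms c_k z^k can be made to align in phase at a single z on |z|=r.
Part (b). At z = 1 (real, on the circle |z| = r):
  p(1) = (-1)·1^0 + (0)·1^1 + (3)·1^2 + (-4)·1^3 + (1)·1^4 = -1.
  |p(1)| = 1.
Check: |p(1)| = 1 ≤ 9 = M_tri(1). ✓ Equality does not hold at z = 1 (the coefficients have mixed signs, so the terms do not all align in phase there).

M_tri(1) = 9; |p(1)| = 1; equality at z=1: no.


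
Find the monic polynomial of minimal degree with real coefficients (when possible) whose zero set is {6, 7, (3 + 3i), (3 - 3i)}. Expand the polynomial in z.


The polynomial is p(z) = ∏_{α ∈ S} (z − α), where S = {6, 7, (3 + 3i), (3 - 3i)}.
Expanding the product yields: p(z) = z^4 -19·z^3 + 138·z^2 -486·z + 756.
Note conjugate pairs combine to real quadratics: (z − (3+3i))(z − (3−3i)) = z² − 6z + 18.
The resulting polynomial has degree 4 and real coefficients as required.

p(z) = z^4 -19·z^3 + 138·z^2 -486·z + 756.


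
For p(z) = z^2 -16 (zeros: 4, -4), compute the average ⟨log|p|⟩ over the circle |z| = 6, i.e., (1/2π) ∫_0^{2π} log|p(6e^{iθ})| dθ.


Zeros: -4, 4; r = 6.
Inside |z| < r: -4, 4. Outside (|z| ≥ r): ∅.
p(0) = -16, so log|p(0)| = log(16) = 2.7726.
Apply Jensen: I(r) = log|p(0)| + Σ_k log(r/|z_k|), summed over zeros inside |z| < r.
  log(r/|z_k|) for z_k = 4: log(6/4) = 0.4055
  log(r/|z_k|) for z_k = -4: log(6/4) = 0.4055
Sum over inside zeros: 0.8109.
I(r) = log|p(0)| + (inside sum) = 2.7726 + 0.8109 = 3.5835.
Closed form (all zeros inside, monic): I(r) = n·log(r) = 2·log(6) = 3.5835. ✓

I(r) ≈ 3.5835.


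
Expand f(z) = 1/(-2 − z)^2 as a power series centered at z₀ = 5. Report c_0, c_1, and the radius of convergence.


Let w = z − z₀, so z = z₀ + w.
Then -2 − z = -2 − (z₀ + w) = (-2 − z₀) − w = -7 − w.
f(z) = 1/(-7 − w)^2 = (1/(-7)^2) · (1 − w/(-7))^{−2}.
By the binomial series (1−u)^{−2} = Σ_{n≥0} C(n+1, 1) u^n for |u|<1, with u = w/(-7):
  c_n = C(n+1, 1) / (-7)^(n+2).
  c_0 = 1/(-7)^2 = 1/49.
  c_1 = 2/(-7)^3 = -2/343.
The series is valid for |w/d| < 1, i.e. |z − z₀| < |d|.
Radius of convergence: R = |-2 − z₀| = |-7| = 7 (distance from z₀ to the singularity z = -2).

c_0 = 1/49, c_1 = -2/343; R = 7.


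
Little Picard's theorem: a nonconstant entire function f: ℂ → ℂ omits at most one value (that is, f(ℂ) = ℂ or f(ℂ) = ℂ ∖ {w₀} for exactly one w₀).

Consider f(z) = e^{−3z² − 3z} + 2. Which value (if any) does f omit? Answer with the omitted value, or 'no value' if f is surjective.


Little Picard bounds the complement of f(ℂ) to at most one point.
The exponent g(z) = −3z² − 3z is a nonconstant polynomial, hence surjective onto ℂ. So e^{g(z)} takes every value in {e^w : w ∈ ℂ} = ℂ ∖ {0}. Adding 2 shifts the range to ℂ ∖ {2}. f omits exactly 2.

Omitted value: 2.


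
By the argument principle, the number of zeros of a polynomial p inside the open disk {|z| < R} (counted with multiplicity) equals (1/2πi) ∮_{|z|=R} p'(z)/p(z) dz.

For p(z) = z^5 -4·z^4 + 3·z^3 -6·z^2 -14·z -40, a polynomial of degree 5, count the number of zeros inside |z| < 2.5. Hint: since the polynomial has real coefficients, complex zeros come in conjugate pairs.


The zeros of p are: (1 + 2i), (1 - 2i), (-1 + 1i), (-1 - 1i), 4.
Their magnitudes are: 2.236, 2.236, 1.414, 1.414, 4.
Zeros with |z| < R = 2.5: (1 + 2i), (1 - 2i), (-1 + 1i), (-1 - 1i).
Count = 4.
By the argument principle, (1/2πi) ∮_{|z|=R} p'(z)/p(z) dz equals exactly this count.

Number of zeros inside |z| < 2.5: 4.


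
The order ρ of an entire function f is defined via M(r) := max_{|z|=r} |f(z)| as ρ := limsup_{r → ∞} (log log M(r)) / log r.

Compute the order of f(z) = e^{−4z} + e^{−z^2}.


Each summand is entire of order 1 and 2 respectively (as in the single-exponential case). The order of a sum is at most the max of the orders, so ρ ≤ 2. For the lower bound: on |z|=r choose arg z so that -1z^2 is real positive; then |e^{-1z^2}| = e^{1r^2} while |e^{-4z}| ≤ e^{4r^1} = o(e^{1r^2}). So |f| ≥ e^{1r^2}(1 − o(1)) and ρ ≥ 2. Hence ρ = max(1, 2) = 2.
Therefore ρ = 2.

Order ρ = 2.


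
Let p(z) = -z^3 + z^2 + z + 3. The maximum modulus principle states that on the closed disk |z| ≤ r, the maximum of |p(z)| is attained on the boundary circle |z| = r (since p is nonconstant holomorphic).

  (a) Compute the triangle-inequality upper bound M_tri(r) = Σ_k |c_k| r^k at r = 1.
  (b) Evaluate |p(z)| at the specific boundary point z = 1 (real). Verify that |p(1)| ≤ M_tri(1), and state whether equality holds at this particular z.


Coefficients: c_0 = 3, c_1 = 1, c_2 = 1, c_3 = -1. Radius r = 1.
Part (a). Triangle bound: M_tri(r) = Σ_k |c_k| r^k
  = |3|·1^0 + |1|·1^1 + |1|·1^2 + |-1|·1^3
  = 3 + 1 + 1 + 1 = 6.
This bounds M(r) := max_{|z|=r} |p(z)| from above; equality holds iff all terms c_k z^k can be made to align in phase at a single z on |z|=r.
Part (b). At z = 1 (real, on the circle |z| = r):
  p(1) = (3)·1^0 + (1)·1^1 + (1)·1^2 + (-1)·1^3 = 4.
  |p(1)| = 4.
Check: |p(1)| = 4 ≤ 6 = M_tri(1). ✓ Equality does not hold at z = 1 (the coefficients have mixed signs, so the terms do not all align in phase there).

M_tri(1) = 6; |p(1)| = 4; equality at z=1: no.


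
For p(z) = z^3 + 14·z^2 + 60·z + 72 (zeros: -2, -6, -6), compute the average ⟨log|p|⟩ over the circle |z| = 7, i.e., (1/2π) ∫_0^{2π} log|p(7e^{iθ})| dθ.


Zeros: -6, -6, -2; r = 7.
Inside |z| < r: -6, -6, -2. Outside (|z| ≥ r): ∅.
p(0) = 72, so log|p(0)| = log(72) = 4.2767.
Apply Jensen: I(r) = log|p(0)| + Σ_k log(r/|z_k|), summed over zeros inside |z| < r.
  log(r/|z_k|) for z_k = -2: log(7/2) = 1.2528
  log(r/|z_k|) for z_k = -6: log(7/6) = 0.1542
  log(r/|z_k|) for z_k = -6: log(7/6) = 0.1542
Sum over inside zeros: 1.5611.
I(r) = log|p(0)| + (inside sum) = 4.2767 + 1.5611 = 5.8377.
Closed form (all zeros inside, monic): I(r) = n·log(r) = 3·log(7) = 5.8377. ✓

I(r) ≈ 5.8377.


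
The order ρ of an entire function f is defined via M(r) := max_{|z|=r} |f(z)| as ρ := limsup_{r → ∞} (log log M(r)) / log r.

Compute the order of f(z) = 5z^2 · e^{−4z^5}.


M(r) = max_{|z|=r} |5|·|z|^2·|e^{−4z^5}| = 5·r^2 · e^{4r^5} (the factors attain their maxima compatibly on |z|=r). Then log M(r) = log 5 + 2·log r + 4r^5, dominated by the last term, so log log M(r) ~ 5·log r. The polynomial factor 5z^2 contributes only a log r term and does not affect the order. ρ = 5.
Therefore ρ = 5.

Order ρ = 5.


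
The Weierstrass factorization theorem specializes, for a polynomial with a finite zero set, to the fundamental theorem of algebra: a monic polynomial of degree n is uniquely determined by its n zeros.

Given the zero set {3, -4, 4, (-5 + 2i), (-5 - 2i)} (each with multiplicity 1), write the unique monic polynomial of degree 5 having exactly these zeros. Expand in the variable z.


The polynomial is p(z) = ∏_{α ∈ S} (z − α), where S = {3, -4, 4, (-5 + 2i), (-5 - 2i)}.
Expanding the product yields: p(z) = z^5 + 7·z^4 -17·z^3 -199·z^2 + 16·z + 1392.
Note conjugate pairs combine to real quadratics: (z − (-5+2i))(z − (-5−2i)) = z² + 10z + 29.
The resulting polynomial has degree 5 and real coefficients as required.

p(z) = z^5 + 7·z^4 -17·z^3 -199·z^2 + 16·z + 1392.


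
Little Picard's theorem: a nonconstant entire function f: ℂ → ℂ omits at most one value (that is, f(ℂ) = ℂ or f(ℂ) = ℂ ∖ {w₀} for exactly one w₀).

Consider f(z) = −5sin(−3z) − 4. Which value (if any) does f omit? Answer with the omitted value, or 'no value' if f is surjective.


Little Picard bounds the complement of f(ℂ) to at most one point.
sin is entire and surjective onto ℂ: for every w ∈ ℂ, sin(ζ) = w has a solution ζ ∈ ℂ (e.g., via the complex inverse arcsin). With ζ = −3z this gives z = ζ/(-3). Then -5·sin(−3z) takes every value in -5·ℂ = ℂ, and adding -4 is a bijection of ℂ. So f is surjective and omits no value. (Note: only on the real line is sin bounded by [−1, 1].)

Omitted value: no value.


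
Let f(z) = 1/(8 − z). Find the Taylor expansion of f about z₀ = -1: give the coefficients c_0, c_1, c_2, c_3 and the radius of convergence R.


Let w = z − z₀, so z = z₀ + w.
Then 8 − z = 8 − (z₀ + w) = (8 − z₀) − w = 9 − w.
f(z) = 1/(9 − w) = (1/(9)) · 1/(1 − w/(9)) = Σ_{n≥0} w^n / (9)^(n+1).
So c_n = 1/(9)^(n+1):
  c_0 = 1/(9)^1 = 1/9.
  c_1 = 1/(9)^2 = 1/81.
  c_2 = 1/(9)^3 = 1/729.
  c_3 = 1/(9)^4 = 1/6561.
The series is valid for |w/d| < 1, i.e. |z − z₀| < |d|.
Radius of convergence: R = |8 − z₀| = |9| = 9 (distance from z₀ to the singularity z = 8).

c_0 = 1/9, c_1 = 1/81, c_2 = 1/729, c_3 = 1/6561; R = 9.


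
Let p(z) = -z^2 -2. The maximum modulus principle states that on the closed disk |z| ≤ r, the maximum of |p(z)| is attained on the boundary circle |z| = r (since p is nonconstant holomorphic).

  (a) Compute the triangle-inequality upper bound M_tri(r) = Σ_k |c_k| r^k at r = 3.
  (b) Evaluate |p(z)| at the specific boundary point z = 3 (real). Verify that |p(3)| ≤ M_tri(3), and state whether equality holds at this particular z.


Coefficients: c_0 = -2, c_1 = 0, c_2 = -1. Radius r = 3.
Part (a). Triangle bound: M_tri(r) = Σ_k |c_k| r^k
  = |-2|·3^0 + |0|·3^1 + |-1|·3^2
  = 2 + 0 + 9 = 11.
This bounds M(r) := max_{|z|=r} |p(z)| from above; equality holds iff all terms c_k z^k can be made to align in phase at a single z on |z|=r.
Part (b). At z = 3 (real, on the circle |z| = r):
  p(3) = (-2)·3^0 + (0)·3^1 + (-1)·3^2 = -11.
  |p(3)| = 11.
Since all nonzero coefficients share the same sign, |p(3)| = 11 = M_tri(3); the triangle bound is attained at z = 3, so in fact M(r) = 11.

M_tri(3) = 11; |p(3)| = 11; equality at z=3: yes.


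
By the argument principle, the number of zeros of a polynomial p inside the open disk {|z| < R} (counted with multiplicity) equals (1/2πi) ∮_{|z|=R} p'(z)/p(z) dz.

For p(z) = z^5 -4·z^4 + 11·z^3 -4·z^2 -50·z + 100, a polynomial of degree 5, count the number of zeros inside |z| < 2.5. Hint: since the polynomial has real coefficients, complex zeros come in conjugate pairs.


The zeros of p are: (2 + 1i), (2 - 1i), -2, (1 + 3i), (1 - 3i).
Their magnitudes are: 2.236, 2.236, 2, 3.162, 3.162.
Zeros with |z| < R = 2.5: (2 + 1i), (2 - 1i), -2.
Count = 3.
By the argument principle, (1/2πi) ∮_{|z|=R} p'(z)/p(z) dz equals exactly this count.

Number of zeros inside |z| < 2.5: 3.


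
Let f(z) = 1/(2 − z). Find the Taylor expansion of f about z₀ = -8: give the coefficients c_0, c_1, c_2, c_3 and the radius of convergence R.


Let w = z − z₀, so z = z₀ + w.
Then 2 − z = 2 − (z₀ + w) = (2 − z₀) − w = 10 − w.
f(z) = 1/(10 − w) = (1/(10)) · 1/(1 − w/(10)) = Σ_{n≥0} w^n / (10)^(n+1).
So c_n = 1/(10)^(n+1):
  c_0 = 1/(10)^1 = 1/10.
  c_1 = 1/(10)^2 = 1/100.
  c_2 = 1/(10)^3 = 1/1000.
  c_3 = 1/(10)^4 = 1/10000.
The series is valid for |w/d| < 1, i.e. |z − z₀| < |d|.
Radius of convergence: R = |2 − z₀| = |10| = 10 (distance from z₀ to the singularity z = 2).

c_0 = 1/10, c_1 = 1/100, c_2 = 1/1000, c_3 = 1/10000; R = 10.


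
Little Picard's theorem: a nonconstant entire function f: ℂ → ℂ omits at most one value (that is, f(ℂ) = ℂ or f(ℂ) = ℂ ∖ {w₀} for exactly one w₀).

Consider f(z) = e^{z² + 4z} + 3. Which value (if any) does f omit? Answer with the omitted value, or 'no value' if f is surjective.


Little Picard bounds the complement of f(ℂ) to at most one point.
The exponent g(z) = z² + 4z is a nonconstant polynomial, hence surjective onto ℂ. So e^{g(z)} takes every value in {e^w : w ∈ ℂ} = ℂ ∖ {0}. Adding 3 shifts the range to ℂ ∖ {3}. f omits exactly 3.

Omitted value: 3.


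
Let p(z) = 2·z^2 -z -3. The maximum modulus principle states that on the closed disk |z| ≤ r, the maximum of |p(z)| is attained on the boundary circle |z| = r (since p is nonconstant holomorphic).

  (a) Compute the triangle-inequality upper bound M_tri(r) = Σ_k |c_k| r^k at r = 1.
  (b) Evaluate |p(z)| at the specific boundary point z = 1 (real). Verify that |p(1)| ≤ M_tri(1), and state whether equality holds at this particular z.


Coefficients: c_0 = -3, c_1 = -1, c_2 = 2. Radius r = 1.
Part (a). Triangle bound: M_tri(r) = Σ_k |c_k| r^k
  = |-3|·1^0 + |-1|·1^1 + |2|·1^2
  = 3 + 1 + 2 = 6.
This bounds M(r) := max_{|z|=r} |p(z)| from above; equality holds iff all terms c_k z^k can be made to align in phase at a single z on |z|=r.
Part (b). At z = 1 (real, on the circle |z| = r):
  p(1) = (-3)·1^0 + (-1)·1^1 + (2)·1^2 = -2.
  |p(1)| = 2.
Check: |p(1)| = 2 ≤ 6 = M_tri(1). ✓ Equality does not hold at z = 1 (the coefficients have mixed signs, so the terms do not all align in phase there).

M_tri(1) = 6; |p(1)| = 2; equality at z=1: no.


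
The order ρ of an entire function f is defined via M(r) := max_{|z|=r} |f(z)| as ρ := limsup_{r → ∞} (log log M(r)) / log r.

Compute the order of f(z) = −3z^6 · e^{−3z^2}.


M(r) = max_{|z|=r} |-3|·|z|^6·|e^{−3z^2}| = 3·r^6 · e^{3r^2} (the factors attain their maxima compatibly on |z|=r). Then log M(r) = log 3 + 6·log r + 3r^2, dominated by the last term, so log log M(r) ~ 2·log r. The polynomial factor -3z^6 contributes only a log r term and does not affect the order. ρ = 2.
Therefore ρ = 2.

Order ρ = 2.


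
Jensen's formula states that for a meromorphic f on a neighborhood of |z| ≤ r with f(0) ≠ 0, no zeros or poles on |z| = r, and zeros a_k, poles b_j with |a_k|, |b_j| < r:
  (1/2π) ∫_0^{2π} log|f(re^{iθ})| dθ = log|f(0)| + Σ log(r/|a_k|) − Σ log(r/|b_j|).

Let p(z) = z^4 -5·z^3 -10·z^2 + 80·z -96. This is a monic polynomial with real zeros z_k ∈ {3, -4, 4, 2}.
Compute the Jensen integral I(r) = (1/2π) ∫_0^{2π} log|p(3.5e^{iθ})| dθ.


Zeros: -4, 2, 3, 4; r = 3.5.
Inside |z| < r: 2, 3. Outside (|z| ≥ r): -4, 4.
p(0) = -96, so log|p(0)| = log(96) = 4.5643.
Apply Jensen: I(r) = log|p(0)| + Σ_k log(r/|z_k|), summed over zeros inside |z| < r.
  log(r/|z_k|) for z_k = 3: log(3.5/3) = 0.1542
  log(r/|z_k|) for z_k = 2: log(3.5/2) = 0.5596
  Outside zeros (-4, 4) contribute nothing to the Jensen sum.
Sum over inside zeros: 0.7138.
I(r) = log|p(0)| + (inside sum) = 4.5643 + 0.7138 = 5.2781.
Note: since some zeros are outside |z| ≤ r, the simplified n·log(r) form does NOT apply — only the inside zeros contribute.

I(r) ≈ 5.2781.


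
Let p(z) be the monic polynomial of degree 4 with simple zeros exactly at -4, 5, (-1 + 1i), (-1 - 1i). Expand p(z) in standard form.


The polynomial is p(z) = ∏_{α ∈ S} (z − α), where S = {-4, 5, (-1 + 1i), (-1 - 1i)}.
Expanding the product yields: p(z) = z^4 + z^3 -20·z^2 -42·z -40.
Note conjugate pairs combine to real quadratics: (z − (-1+1i))(z − (-1−1i)) = z² + 2z + 2.
The resulting polynomial has degree 4 and real coefficients as required.

p(z) = z^4 + z^3 -20·z^2 -42·z -40.


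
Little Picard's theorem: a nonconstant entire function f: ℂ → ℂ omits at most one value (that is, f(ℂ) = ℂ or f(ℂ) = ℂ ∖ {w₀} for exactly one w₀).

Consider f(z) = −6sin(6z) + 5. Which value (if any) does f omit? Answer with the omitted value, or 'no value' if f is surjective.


Little Picard bounds the complement of f(ℂ) to at most one point.
sin is entire and surjective onto ℂ: for every w ∈ ℂ, sin(ζ) = w has a solution ζ ∈ ℂ (e.g., via the complex inverse arcsin). With ζ = 6z this gives z = ζ/(6). Then -6·sin(6z) takes every value in -6·ℂ = ℂ, and adding 5 is a bijection of ℂ. So f is surjective and omits no value. (Note: only on the real line is sin bounded by [−1, 1].)

Omitted value: no value.


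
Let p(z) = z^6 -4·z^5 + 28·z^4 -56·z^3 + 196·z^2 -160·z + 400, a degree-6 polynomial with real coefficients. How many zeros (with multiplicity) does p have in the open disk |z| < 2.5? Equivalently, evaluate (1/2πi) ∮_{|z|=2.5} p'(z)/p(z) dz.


The zeros of p are: (0 + 2i), (0 - 2i), (1 + 3i), (1 - 3i), (1 + 3i), (1 - 3i).
Their magnitudes are: 2, 2, 3.162, 3.162, 3.162, 3.162.
Zeros with |z| < R = 2.5: (0 + 2i), (0 - 2i).
Count = 2.
By the argument principle, (1/2πi) ∮_{|z|=R} p'(z)/p(z) dz equals exactly this count.

Number of zeros inside |z| < 2.5: 2.


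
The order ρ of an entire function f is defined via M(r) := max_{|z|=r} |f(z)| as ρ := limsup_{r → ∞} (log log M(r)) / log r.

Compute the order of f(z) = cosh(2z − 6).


cosh(w) is a linear combination of e^{iw} and e^{−iw} (or e^w, e^{−w} in the hyperbolic case), so |cosh(w)| ≤ e^{|w|}. With w = 2z − 6, |w| ≤ 2|z| + 6 = 2r + 6 on |z| = r, giving M(r) ≤ e^{2r + 6}, so ρ ≤ 1. On a suitable ray (z = it for sin/cos; z = t for sinh/cosh, t real → ∞), |cosh(2z − 6)| grows like e^{2|t|}/2, so ρ ≥ 1. Hence ρ = 1.
Therefore ρ = 1.

Order ρ = 1.


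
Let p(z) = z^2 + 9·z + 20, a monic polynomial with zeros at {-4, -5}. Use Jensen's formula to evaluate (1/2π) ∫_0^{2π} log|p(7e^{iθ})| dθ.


Zeros: -5, -4; r = 7.
Inside |z| < r: -5, -4. Outside (|z| ≥ r): ∅.
p(0) = 20, so log|p(0)| = log(20) = 2.9957.
Apply Jensen: I(r) = log|p(0)| + Σ_k log(r/|z_k|), summed over zeros inside |z| < r.
  log(r/|z_k|) for z_k = -4: log(7/4) = 0.5596
  log(r/|z_k|) for z_k = -5: log(7/5) = 0.3365
Sum over inside zeros: 0.8961.
I(r) = log|p(0)| + (inside sum) = 2.9957 + 0.8961 = 3.8918.
Closed form (all zeros inside, monic): I(r) = n·log(r) = 2·log(7) = 3.8918. ✓

I(r) ≈ 3.8918.


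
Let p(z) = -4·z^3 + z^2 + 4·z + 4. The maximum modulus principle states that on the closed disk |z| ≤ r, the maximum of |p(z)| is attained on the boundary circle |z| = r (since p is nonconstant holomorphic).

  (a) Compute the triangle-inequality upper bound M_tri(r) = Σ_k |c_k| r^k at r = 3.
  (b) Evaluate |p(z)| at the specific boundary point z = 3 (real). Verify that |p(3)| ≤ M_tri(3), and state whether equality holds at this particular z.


Coefficients: c_0 = 4, c_1 = 4, c_2 = 1, c_3 = -4. Radius r = 3.
Part (a). Triangle bound: M_tri(r) = Σ_k |c_k| r^k
  = |4|·3^0 + |4|·3^1 + |1|·3^2 + |-4|·3^3
  = 4 + 12 + 9 + 108 = 133.
This bounds M(r) := max_{|z|=r} |p(z)| from above; equality holds iff all terms c_k z^k can be made to align in phase at a single z on |z|=r.
Part (b). At z = 3 (real, on the circle |z| = r):
  p(3) = (4)·3^0 + (4)·3^1 + (1)·3^2 + (-4)·3^3 = -83.
  |p(3)| = 83.
Check: |p(3)| = 83 ≤ 133 = M_tri(3). ✓ Equality does not hold at z = 3 (the coefficients have mixed signs, so the terms do not all align in phase there).

M_tri(3) = 133; |p(3)| = 83; equality at z=3: no.


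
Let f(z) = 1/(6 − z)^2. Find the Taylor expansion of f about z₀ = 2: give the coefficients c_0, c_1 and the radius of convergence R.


Let w = z − z₀, so z = z₀ + w.
Then 6 − z = 6 − (z₀ + w) = (6 − z₀) − w = 4 − w.
f(z) = 1/(4 − w)^2 = (1/(4)^2) · (1 − w/(4))^{−2}.
By the binomial series (1−u)^{−2} = Σ_{n≥0} C(n+1, 1) u^n for |u|<1, with u = w/(4):
  c_n = C(n+1, 1) / (4)^(n+2).
  c_0 = 1/(4)^2 = 1/16.
  c_1 = 2/(4)^3 = 1/32.
The series is valid for |w/d| < 1, i.e. |z − z₀| < |d|.
Radius of convergence: R = |6 − z₀| = |4| = 4 (distance from z₀ to the singularity z = 6).

c_0 = 1/16, c_1 = 1/32; R = 4.


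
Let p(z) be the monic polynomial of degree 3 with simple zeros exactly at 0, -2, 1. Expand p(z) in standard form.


The polynomial is p(z) = ∏_{α ∈ S} (z − α), where S = {0, -2, 1}.
Expanding the product yields: p(z) = z^3 + z^2 -2·z.
The resulting polynomial has degree 3 and real coefficients as required.

p(z) = z^3 + z^2 -2·z.


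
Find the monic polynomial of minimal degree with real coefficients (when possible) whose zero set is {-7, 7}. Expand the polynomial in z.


The polynomial is p(z) = ∏_{α ∈ S} (z − α), where S = {-7, 7}.
Expanding the product yields: p(z) = z^2 -49.
The resulting polynomial has degree 2 and real coefficients as required.

p(z) = z^2 -49.


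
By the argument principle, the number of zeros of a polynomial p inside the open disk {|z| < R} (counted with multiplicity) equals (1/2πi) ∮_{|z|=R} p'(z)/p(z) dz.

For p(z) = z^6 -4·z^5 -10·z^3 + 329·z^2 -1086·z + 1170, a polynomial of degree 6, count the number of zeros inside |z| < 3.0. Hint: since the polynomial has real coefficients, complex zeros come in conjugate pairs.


The zeros of p are: (2 + 1i), (2 - 1i), (3 + 2i), (3 - 2i), (-3 + 3i), (-3 - 3i).
Their magnitudes are: 2.236, 2.236, 3.606, 3.606, 4.243, 4.243.
Zeros with |z| < R = 3.0: (2 + 1i), (2 - 1i).
Count = 2.
By the argument principle, (1/2πi) ∮_{|z|=R} p'(z)/p(z) dz equals exactly this count.

Number of zeros inside |z| < 3.0: 2.


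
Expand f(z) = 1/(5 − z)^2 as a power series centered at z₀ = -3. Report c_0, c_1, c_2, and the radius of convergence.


Let w = z − z₀, so z = z₀ + w.
Then 5 − z = 5 − (z₀ + w) = (5 − z₀) − w = 8 − w.
f(z) = 1/(8 − w)^2 = (1/(8)^2) · (1 − w/(8))^{−2}.
By the binomial series (1−u)^{−2} = Σ_{n≥0} C(n+1, 1) u^n for |u|<1, with u = w/(8):
  c_n = C(n+1, 1) / (8)^(n+2).
  c_0 = 1/(8)^2 = 1/64.
  c_1 = 2/(8)^3 = 1/256.
  c_2 = 3/(8)^4 = 3/4096.
The series is valid for |w/d| < 1, i.e. |z − z₀| < |d|.
Radius of convergence: R = |5 − z₀| = |8| = 8 (distance from z₀ to the singularity z = 5).

c_0 = 1/64, c_1 = 1/256, c_2 = 3/4096; R = 8.


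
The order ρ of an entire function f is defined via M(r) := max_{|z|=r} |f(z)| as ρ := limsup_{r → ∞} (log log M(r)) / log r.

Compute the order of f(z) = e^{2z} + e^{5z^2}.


Each summand is entire of order 1 and 2 respectively (as in the single-exponential case). The order of a sum is at most the max of the orders, so ρ ≤ 2. For the lower bound: on |z|=r choose arg z so that 5z^2 is real positive; then |e^{5z^2}| = e^{5r^2} while |e^{2z}| ≤ e^{2r^1} = o(e^{5r^2}). So |f| ≥ e^{5r^2}(1 − o(1)) and ρ ≥ 2. Hence ρ = max(1, 2) = 2.
Therefore ρ = 2.

Order ρ = 2.


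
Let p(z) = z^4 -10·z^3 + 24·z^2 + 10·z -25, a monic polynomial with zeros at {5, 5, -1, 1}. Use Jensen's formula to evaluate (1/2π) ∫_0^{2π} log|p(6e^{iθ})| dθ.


Zeros: -1, 1, 5, 5; r = 6.
Inside |z| < r: -1, 1, 5, 5. Outside (|z| ≥ r): ∅.
p(0) = -25, so log|p(0)| = log(25) = 3.2189.
Apply Jensen: I(r) = log|p(0)| + Σ_k log(r/|z_k|), summed over zeros inside |z| < r.
  log(r/|z_k|) for z_k = 5: log(6/5) = 0.1823
  log(r/|z_k|) for z_k = 5: log(6/5) = 0.1823
  log(r/|z_k|) for z_k = -1: log(6/1) = 1.7918
  log(r/|z_k|) for z_k = 1: log(6/1) = 1.7918
Sum over inside zeros: 3.9482.
I(r) = log|p(0)| + (inside sum) = 3.2189 + 3.9482 = 7.1670.
Closed form (all zeros inside, monic): I(r) = n·log(r) = 4·log(6) = 7.1670. ✓

I(r) ≈ 7.1670.


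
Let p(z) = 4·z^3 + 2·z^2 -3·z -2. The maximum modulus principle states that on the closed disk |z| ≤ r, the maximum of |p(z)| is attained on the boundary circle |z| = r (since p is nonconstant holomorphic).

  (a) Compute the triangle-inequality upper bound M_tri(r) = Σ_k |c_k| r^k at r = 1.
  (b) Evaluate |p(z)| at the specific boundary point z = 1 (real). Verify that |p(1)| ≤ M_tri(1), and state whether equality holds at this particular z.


Coefficients: c_0 = -2, c_1 = -3, c_2 = 2, c_3 = 4. Radius r = 1.
Part (a). Triangle bound: M_tri(r) = Σ_k |c_k| r^k
  = |-2|·1^0 + |-3|·1^1 + |2|·1^2 + |4|·1^3
  = 2 + 3 + 2 + 4 = 11.
This bounds M(r) := max_{|z|=r} |p(z)| from above; equality holds iff all terms c_k z^k can be made to align in phase at a single z on |z|=r.
Part (b). At z = 1 (real, on the circle |z| = r):
  p(1) = (-2)·1^0 + (-3)·1^1 + (2)·1^2 + (4)·1^3 = 1.
  |p(1)| = 1.
Check: |p(1)| = 1 ≤ 11 = M_tri(1). ✓ Equality does not hold at z = 1 (the coefficients have mixed signs, so the terms do not all align in phase there).

M_tri(1) = 11; |p(1)| = 1; equality at z=1: no.


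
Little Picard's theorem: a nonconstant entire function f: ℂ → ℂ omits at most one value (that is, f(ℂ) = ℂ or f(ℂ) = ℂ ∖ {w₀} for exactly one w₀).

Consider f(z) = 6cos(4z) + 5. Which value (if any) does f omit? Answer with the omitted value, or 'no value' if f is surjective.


Little Picard bounds the complement of f(ℂ) to at most one point.
cos is entire and surjective onto ℂ: for every w ∈ ℂ, cos(ζ) = w has a solution ζ ∈ ℂ (e.g., via the complex inverse arccos). With ζ = 4z this gives z = ζ/(4). Then 6·cos(4z) takes every value in 6·ℂ = ℂ, and adding 5 is a bijection of ℂ. So f is surjective and omits no value. (Note: only on the real line is cos bounded by [−1, 1].)

Omitted value: no value.


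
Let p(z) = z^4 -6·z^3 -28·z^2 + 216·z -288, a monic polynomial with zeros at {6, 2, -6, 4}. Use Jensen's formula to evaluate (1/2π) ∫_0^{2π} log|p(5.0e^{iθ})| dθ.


Zeros: -6, 2, 4, 6; r = 5.0.
Inside |z| < r: 2, 4. Outside (|z| ≥ r): -6, 6.
p(0) = -288, so log|p(0)| = log(288) = 5.6630.
Apply Jensen: I(r) = log|p(0)| + Σ_k log(r/|z_k|), summed over zeros inside |z| < r.
  log(r/|z_k|) for z_k = 2: log(5.0/2) = 0.9163
  log(r/|z_k|) for z_k = 4: log(5.0/4) = 0.2231
  Outside zeros (-6, 6) contribute nothing to the Jensen sum.
Sum over inside zeros: 1.1394.
I(r) = log|p(0)| + (inside sum) = 5.6630 + 1.1394 = 6.8024.
Note: since some zeros are outside |z| ≤ r, the simplified n·log(r) form does NOT apply — only the inside zeros contribute.

I(r) ≈ 6.8024.


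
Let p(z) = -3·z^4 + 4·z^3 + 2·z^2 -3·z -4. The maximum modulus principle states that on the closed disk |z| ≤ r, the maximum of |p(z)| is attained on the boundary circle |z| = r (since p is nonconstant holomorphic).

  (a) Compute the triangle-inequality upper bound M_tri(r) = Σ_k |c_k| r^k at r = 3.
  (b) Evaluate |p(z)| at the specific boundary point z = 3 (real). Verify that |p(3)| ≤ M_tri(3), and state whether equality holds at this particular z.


Coefficients: c_0 = -4, c_1 = -3, c_2 = 2, c_3 = 4, c_4 = -3. Radius r = 3.
Part (a). Triangle bound: M_tri(r) = Σ_k |c_k| r^k
  = |-4|·3^0 + |-3|·3^1 + |2|·3^2 + |4|·3^3 + |-3|·3^4
  = 4 + 9 + 18 + 108 + 243 = 382.
This bounds M(r) := max_{|z|=r} |p(z)| from above; equality holds iff all terms c_k z^k can be made to align in phase at a single z on |z|=r.
Part (b). At z = 3 (real, on the circle |z| = r):
  p(3) = (-4)·3^0 + (-3)·3^1 + (2)·3^2 + (4)·3^3 + (-3)·3^4 = -130.
  |p(3)| = 130.
Check: |p(3)| = 130 ≤ 382 = M_tri(3). ✓ Equality does not hold at z = 3 (the coefficients have mixed signs, so the terms do not all align in phase there).

M_tri(3) = 382; |p(3)| = 130; equality at z=3: no.


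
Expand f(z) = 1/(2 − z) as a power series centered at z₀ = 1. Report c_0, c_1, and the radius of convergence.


Let w = z − z₀, so z = z₀ + w.
Then 2 − z = 2 − (z₀ + w) = (2 − z₀) − w = 1 − w.
f(z) = 1/(1 − w) = (1/(1)) · 1/(1 − w/(1)) = Σ_{n≥0} w^n / (1)^(n+1).
So c_n = 1/(1)^(n+1):
  c_0 = 1/(1)^1 = 1.
  c_1 = 1/(1)^2 = 1.
The series is valid for |w/d| < 1, i.e. |z − z₀| < |d|.
Radius of convergence: R = |2 − z₀| = |1| = 1 (distance from z₀ to the singularity z = 2).

c_0 = 1, c_1 = 1; R = 1.


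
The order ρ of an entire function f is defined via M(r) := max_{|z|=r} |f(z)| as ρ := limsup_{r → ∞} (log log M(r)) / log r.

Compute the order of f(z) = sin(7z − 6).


sin(w) is a linear combination of e^{iw} and e^{−iw} (or e^w, e^{−w} in the hyperbolic case), so |sin(w)| ≤ e^{|w|}. With w = 7z − 6, |w| ≤ 7|z| + 6 = 7r + 6 on |z| = r, giving M(r) ≤ e^{7r + 6}, so ρ ≤ 1. On a suitable ray (z = it for sin/cos; z = t for sinh/cosh, t real → ∞), |sin(7z − 6)| grows like e^{7|t|}/2, so ρ ≥ 1. Hence ρ = 1.
Therefore ρ = 1.

Order ρ = 1.
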